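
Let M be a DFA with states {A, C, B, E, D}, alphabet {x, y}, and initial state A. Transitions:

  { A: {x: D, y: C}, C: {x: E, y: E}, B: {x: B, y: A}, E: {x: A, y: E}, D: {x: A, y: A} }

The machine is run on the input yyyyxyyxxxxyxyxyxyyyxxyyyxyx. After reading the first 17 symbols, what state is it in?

D

Trace: A -y-> C -y-> E -y-> E -y-> E -x-> A -y-> C -y-> E -x-> A -x-> D -x-> A -x-> D -y-> A -x-> D -y-> A -x-> D -y-> A -x-> D
After 17 symbols: D.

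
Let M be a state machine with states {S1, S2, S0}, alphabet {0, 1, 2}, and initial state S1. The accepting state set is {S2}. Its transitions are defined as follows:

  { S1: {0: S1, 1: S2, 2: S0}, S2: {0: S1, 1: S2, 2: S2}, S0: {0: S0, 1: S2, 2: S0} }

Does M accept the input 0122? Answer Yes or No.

Trace: S1 -0-> S1 -1-> S2 -2-> S2 -2-> S2
End state S2 is accepting.

Yes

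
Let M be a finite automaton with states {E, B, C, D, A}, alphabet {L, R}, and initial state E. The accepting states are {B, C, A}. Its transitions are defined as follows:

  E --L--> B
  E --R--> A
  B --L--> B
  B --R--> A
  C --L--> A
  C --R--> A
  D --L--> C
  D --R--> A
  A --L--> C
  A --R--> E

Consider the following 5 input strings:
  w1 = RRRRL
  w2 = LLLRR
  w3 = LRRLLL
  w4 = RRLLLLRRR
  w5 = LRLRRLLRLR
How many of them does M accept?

w1: Trace: E -R-> A -R-> E -R-> A -R-> E -L-> B  → end B, accepted
w2: Trace: E -L-> B -L-> B -L-> B -R-> A -R-> E  → end E, rejected
w3: Trace: E -L-> B -R-> A -R-> E -L-> B -L-> B -L-> B  → end B, accepted
w4: Trace: E -R-> A -R-> E -L-> B -L-> B -L-> B -L-> B -R-> A -R-> E -R-> A  → end A, accepted
w5: Trace: E -L-> B -R-> A -L-> C -R-> A -R-> E -L-> B -L-> B -R-> A -L-> C -R-> A  → end A, accepted

4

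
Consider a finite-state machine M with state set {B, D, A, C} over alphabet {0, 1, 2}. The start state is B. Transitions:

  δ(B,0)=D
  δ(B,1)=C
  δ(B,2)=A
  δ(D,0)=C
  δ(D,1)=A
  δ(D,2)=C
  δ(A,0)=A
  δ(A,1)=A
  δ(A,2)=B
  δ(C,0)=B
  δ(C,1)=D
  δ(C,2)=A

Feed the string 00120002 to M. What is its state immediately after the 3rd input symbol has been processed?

Trace: B -0-> D -0-> C -1-> D
After 3 symbols: D.

D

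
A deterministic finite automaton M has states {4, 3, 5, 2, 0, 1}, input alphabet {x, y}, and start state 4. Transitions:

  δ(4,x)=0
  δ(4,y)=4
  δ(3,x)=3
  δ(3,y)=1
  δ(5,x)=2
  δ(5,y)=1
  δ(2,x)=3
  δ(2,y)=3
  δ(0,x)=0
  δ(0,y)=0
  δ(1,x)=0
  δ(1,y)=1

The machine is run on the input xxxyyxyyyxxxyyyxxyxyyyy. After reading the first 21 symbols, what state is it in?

0

start at 4
read 'x': 4 → 0
read 'x': 0 → 0
read 'x': 0 → 0
read 'y': 0 → 0
read 'y': 0 → 0
read 'x': 0 → 0
read 'y': 0 → 0
read 'y': 0 → 0
read 'y': 0 → 0
read 'x': 0 → 0
read 'x': 0 → 0
read 'x': 0 → 0
read 'y': 0 → 0
read 'y': 0 → 0
read 'y': 0 → 0
read 'x': 0 → 0
read 'x': 0 → 0
read 'y': 0 → 0
read 'x': 0 → 0
read 'y': 0 → 0
read 'y': 0 → 0
After 21 symbols: 0.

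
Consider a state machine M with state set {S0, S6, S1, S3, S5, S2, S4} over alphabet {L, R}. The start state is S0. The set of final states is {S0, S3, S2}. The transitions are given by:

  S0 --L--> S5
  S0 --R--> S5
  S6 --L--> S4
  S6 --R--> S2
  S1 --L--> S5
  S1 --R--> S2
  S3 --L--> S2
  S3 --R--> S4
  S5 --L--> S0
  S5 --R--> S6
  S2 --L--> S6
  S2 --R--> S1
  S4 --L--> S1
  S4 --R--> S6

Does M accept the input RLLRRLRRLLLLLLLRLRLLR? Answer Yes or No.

Yes

S0 → S5 → S0 → S5 → S6 → S2 → S6 → S2 → S1 → S5 → S0 → S5 → S0 → S5 → S0 → S5 → S6 → S4 → S6 → S4 → S1 → S2
End state S2 is accepting.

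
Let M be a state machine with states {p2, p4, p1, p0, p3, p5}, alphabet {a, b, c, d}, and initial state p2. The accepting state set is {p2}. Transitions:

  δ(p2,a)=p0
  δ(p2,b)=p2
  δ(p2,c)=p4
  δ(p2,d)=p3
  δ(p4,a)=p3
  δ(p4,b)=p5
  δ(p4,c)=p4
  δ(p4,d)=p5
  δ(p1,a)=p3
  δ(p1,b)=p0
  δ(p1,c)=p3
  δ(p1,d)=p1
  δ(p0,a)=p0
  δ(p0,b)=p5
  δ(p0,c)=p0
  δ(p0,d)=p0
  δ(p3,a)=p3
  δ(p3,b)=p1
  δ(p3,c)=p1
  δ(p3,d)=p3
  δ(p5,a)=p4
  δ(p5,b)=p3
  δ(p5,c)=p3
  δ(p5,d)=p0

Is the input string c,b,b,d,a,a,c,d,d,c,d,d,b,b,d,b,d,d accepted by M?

No

p2 → p4 → p5 → p3 → p3 → p3 → p3 → p1 → p1 → p1 → p3 → p3 → p3 → p1 → p0 → p0 → p5 → p0 → p0
End state p0 is not accepting.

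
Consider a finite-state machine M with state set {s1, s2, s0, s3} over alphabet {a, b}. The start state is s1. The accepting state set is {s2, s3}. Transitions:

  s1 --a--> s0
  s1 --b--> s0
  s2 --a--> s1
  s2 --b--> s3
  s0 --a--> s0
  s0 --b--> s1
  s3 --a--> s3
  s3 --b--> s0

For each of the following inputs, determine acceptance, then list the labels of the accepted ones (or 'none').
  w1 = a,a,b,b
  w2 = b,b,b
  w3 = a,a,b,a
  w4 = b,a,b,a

none

w1:
  start at s1
  read 'a': s1 → s0
  read 'a': s0 → s0
  read 'b': s0 → s1
  read 'b': s1 → s0
  end s0, rejected
w2:
  start at s1
  read 'b': s1 → s0
  read 'b': s0 → s1
  read 'b': s1 → s0
  end s0, rejected
w3:
  start at s1
  read 'a': s1 → s0
  read 'a': s0 → s0
  read 'b': s0 → s1
  read 'a': s1 → s0
  end s0, rejected
w4:
  start at s1
  read 'b': s1 → s0
  read 'a': s0 → s0
  read 'b': s0 → s1
  read 'a': s1 → s0
  end s0, rejected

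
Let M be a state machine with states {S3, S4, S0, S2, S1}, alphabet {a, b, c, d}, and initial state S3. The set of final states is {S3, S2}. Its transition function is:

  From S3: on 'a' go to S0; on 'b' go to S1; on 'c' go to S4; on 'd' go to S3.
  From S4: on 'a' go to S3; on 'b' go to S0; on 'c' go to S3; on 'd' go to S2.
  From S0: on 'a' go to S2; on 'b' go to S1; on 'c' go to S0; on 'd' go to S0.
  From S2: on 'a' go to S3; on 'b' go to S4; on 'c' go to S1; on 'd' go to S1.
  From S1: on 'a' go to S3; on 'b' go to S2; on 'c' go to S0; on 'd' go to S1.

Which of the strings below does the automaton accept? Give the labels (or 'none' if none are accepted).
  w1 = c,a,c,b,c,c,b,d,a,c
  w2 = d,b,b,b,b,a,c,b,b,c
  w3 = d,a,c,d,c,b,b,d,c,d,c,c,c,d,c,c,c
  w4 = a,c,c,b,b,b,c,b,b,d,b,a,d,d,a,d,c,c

w2

w1: S3 → S4 → S3 → S4 → S0 → S0 → S0 → S1 → S1 → S3 → S4  → end S4, rejected
w2: S3 → S3 → S1 → S2 → S4 → S0 → S2 → S1 → S2 → S4 → S3  → end S3, accepted
w3: S3 → S3 → S0 → S0 → S0 → S0 → S1 → S2 → S1 → S0 → S0 → S0 → S0 → S0 → S0 → S0 → S0 → S0  → end S0, rejected
w4: S3 → S0 → S0 → S0 → S1 → S2 → S4 → S3 → S1 → S2 → S1 → S2 → S3 → S3 → S3 → S0 → S0 → S0 → S0  → end S0, rejected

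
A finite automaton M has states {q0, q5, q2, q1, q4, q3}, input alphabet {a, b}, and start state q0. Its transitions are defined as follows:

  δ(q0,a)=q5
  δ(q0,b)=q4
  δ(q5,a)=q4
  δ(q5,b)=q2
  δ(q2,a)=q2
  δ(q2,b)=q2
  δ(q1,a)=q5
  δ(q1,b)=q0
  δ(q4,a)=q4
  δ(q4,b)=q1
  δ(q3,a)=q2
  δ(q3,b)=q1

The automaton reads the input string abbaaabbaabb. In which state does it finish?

q2

q0 → q5 → q2 → q2 → q2 → q2 → q2 → q2 → q2 → q2 → q2 → q2 → q2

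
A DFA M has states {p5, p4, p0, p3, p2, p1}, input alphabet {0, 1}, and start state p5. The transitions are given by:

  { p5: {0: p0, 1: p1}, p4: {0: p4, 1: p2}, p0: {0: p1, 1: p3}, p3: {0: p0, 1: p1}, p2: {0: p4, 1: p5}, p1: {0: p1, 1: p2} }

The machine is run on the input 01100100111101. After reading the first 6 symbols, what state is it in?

p2

Trace: p5 -0-> p0 -1-> p3 -1-> p1 -0-> p1 -0-> p1 -1-> p2
After 6 symbols: p2.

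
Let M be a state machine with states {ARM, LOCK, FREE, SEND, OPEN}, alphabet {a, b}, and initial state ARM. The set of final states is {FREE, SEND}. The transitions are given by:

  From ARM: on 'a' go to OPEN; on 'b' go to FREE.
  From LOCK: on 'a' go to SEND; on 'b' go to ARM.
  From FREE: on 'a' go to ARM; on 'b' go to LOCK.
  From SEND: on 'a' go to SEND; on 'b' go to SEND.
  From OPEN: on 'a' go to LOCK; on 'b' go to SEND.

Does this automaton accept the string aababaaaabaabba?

Yes

Trace: ARM -a-> OPEN -a-> LOCK -b-> ARM -a-> OPEN -b-> SEND -a-> SEND -a-> SEND -a-> SEND -a-> SEND -b-> SEND -a-> SEND -a-> SEND -b-> SEND -b-> SEND -a-> SEND
End state SEND is accepting.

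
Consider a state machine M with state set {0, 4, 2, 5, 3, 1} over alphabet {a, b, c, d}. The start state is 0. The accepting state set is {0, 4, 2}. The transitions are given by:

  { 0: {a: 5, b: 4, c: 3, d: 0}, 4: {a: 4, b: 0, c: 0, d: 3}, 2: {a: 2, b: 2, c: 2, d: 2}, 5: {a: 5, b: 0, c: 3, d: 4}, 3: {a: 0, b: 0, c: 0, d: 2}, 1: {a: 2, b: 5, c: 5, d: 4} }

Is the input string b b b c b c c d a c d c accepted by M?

Yes

Trace: 0 -b-> 4 -b-> 0 -b-> 4 -c-> 0 -b-> 4 -c-> 0 -c-> 3 -d-> 2 -a-> 2 -c-> 2 -d-> 2 -c-> 2
End state 2 is accepting.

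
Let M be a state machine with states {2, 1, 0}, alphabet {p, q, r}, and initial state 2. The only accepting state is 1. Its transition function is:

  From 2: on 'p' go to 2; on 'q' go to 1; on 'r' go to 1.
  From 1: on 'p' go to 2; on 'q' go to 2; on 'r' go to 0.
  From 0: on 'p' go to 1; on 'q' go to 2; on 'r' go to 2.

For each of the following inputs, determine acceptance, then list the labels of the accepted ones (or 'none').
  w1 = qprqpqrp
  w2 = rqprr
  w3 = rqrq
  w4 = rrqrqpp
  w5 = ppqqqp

w1: Trace: 2 -q-> 1 -p-> 2 -r-> 1 -q-> 2 -p-> 2 -q-> 1 -r-> 0 -p-> 1  → end 1, accepted
w2: Trace: 2 -r-> 1 -q-> 2 -p-> 2 -r-> 1 -r-> 0  → end 0, rejected
w3: Trace: 2 -r-> 1 -q-> 2 -r-> 1 -q-> 2  → end 2, rejected
w4: Trace: 2 -r-> 1 -r-> 0 -q-> 2 -r-> 1 -q-> 2 -p-> 2 -p-> 2  → end 2, rejected
w5: Trace: 2 -p-> 2 -p-> 2 -q-> 1 -q-> 2 -q-> 1 -p-> 2  → end 2, rejected

w1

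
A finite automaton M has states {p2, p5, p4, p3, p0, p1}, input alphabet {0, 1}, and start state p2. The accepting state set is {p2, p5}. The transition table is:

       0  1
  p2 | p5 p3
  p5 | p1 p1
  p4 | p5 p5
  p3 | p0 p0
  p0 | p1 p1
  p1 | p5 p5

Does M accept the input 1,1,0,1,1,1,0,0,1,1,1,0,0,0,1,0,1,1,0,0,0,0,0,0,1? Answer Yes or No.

start at p2
read '1': p2 → p3
read '1': p3 → p0
read '0': p0 → p1
read '1': p1 → p5
read '1': p5 → p1
read '1': p1 → p5
read '0': p5 → p1
read '0': p1 → p5
read '1': p5 → p1
read '1': p1 → p5
read '1': p5 → p1
read '0': p1 → p5
read '0': p5 → p1
read '0': p1 → p5
read '1': p5 → p1
read '0': p1 → p5
read '1': p5 → p1
read '1': p1 → p5
read '0': p5 → p1
read '0': p1 → p5
read '0': p5 → p1
read '0': p1 → p5
read '0': p5 → p1
read '0': p1 → p5
read '1': p5 → p1
End state p1 is not accepting.

No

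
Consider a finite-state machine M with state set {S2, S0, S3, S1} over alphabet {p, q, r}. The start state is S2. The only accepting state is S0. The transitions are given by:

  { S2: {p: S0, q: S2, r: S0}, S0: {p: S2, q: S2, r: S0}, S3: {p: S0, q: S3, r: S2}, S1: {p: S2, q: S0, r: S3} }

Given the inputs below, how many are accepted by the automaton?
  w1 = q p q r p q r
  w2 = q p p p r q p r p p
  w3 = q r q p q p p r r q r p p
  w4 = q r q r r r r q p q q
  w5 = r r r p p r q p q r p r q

w1: S2 → S2 → S0 → S2 → S0 → S2 → S2 → S0  → end S0, accepted
w2: S2 → S2 → S0 → S2 → S0 → S0 → S2 → S0 → S0 → S2 → S0  → end S0, accepted
w3: S2 → S2 → S0 → S2 → S0 → S2 → S0 → S2 → S0 → S0 → S2 → S0 → S2 → S0  → end S0, accepted
w4: S2 → S2 → S0 → S2 → S0 → S0 → S0 → S0 → S2 → S0 → S2 → S2  → end S2, rejected
w5: S2 → S0 → S0 → S0 → S2 → S0 → S0 → S2 → S0 → S2 → S0 → S2 → S0 → S2  → end S2, rejected

3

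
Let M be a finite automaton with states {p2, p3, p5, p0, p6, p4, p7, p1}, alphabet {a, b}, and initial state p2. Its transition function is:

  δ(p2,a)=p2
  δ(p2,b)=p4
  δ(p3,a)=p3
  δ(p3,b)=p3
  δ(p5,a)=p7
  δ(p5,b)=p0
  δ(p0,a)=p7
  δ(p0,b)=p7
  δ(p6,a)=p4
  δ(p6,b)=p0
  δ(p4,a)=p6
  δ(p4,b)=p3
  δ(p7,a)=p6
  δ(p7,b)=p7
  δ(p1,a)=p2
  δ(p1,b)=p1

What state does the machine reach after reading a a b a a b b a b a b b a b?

p3

Trace: p2 -a-> p2 -a-> p2 -b-> p4 -a-> p6 -a-> p4 -b-> p3 -b-> p3 -a-> p3 -b-> p3 -a-> p3 -b-> p3 -b-> p3 -a-> p3 -b-> p3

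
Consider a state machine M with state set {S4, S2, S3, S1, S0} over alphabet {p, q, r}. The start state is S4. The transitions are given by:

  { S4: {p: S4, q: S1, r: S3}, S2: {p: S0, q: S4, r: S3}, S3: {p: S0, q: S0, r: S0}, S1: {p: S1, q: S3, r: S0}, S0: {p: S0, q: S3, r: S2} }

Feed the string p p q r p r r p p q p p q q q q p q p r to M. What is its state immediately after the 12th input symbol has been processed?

S4 → S4 → S4 → S1 → S0 → S0 → S2 → S3 → S0 → S0 → S3 → S0 → S0
After 12 symbols: S0.

S0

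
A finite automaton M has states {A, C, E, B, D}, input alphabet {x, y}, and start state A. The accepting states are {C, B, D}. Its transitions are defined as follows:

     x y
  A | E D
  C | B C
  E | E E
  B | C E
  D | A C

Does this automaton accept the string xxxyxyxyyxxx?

No

Trace: A -x-> E -x-> E -x-> E -y-> E -x-> E -y-> E -x-> E -y-> E -y-> E -x-> E -x-> E -x-> E
End state E is not accepting.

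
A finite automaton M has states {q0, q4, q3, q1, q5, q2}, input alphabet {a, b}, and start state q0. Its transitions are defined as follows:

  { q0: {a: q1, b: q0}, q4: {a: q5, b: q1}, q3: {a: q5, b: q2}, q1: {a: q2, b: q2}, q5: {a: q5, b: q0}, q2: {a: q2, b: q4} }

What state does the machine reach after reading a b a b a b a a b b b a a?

q2

start at q0
read 'a': q0 → q1
read 'b': q1 → q2
read 'a': q2 → q2
read 'b': q2 → q4
read 'a': q4 → q5
read 'b': q5 → q0
read 'a': q0 → q1
read 'a': q1 → q2
read 'b': q2 → q4
read 'b': q4 → q1
read 'b': q1 → q2
read 'a': q2 → q2
read 'a': q2 → q2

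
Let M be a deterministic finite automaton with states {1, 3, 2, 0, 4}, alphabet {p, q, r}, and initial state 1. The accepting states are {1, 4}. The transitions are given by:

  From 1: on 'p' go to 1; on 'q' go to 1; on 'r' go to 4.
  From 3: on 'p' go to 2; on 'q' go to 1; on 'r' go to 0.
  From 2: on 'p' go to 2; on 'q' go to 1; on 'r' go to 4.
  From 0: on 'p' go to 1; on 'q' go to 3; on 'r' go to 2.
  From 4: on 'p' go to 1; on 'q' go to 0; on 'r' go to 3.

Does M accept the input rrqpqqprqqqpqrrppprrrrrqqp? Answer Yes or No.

1 → 4 → 3 → 1 → 1 → 1 → 1 → 1 → 4 → 0 → 3 → 1 → 1 → 1 → 4 → 3 → 2 → 2 → 2 → 4 → 3 → 0 → 2 → 4 → 0 → 3 → 2
End state 2 is not accepting.

No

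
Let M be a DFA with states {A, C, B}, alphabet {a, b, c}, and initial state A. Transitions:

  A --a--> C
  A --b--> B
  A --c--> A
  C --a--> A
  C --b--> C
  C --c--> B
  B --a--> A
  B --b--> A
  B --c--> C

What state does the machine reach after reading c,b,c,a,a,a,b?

B

Trace: A -c-> A -b-> B -c-> C -a-> A -a-> C -a-> A -b-> B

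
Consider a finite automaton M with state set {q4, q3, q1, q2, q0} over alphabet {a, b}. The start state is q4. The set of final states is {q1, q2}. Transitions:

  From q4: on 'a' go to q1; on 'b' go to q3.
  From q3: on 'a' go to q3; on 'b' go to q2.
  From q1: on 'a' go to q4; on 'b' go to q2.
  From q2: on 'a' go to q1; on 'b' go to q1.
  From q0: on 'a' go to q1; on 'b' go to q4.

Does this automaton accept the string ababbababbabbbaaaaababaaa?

q4 → q1 → q2 → q1 → q2 → q1 → q4 → q3 → q3 → q2 → q1 → q4 → q3 → q2 → q1 → q4 → q1 → q4 → q1 → q4 → q3 → q3 → q2 → q1 → q4 → q1
End state q1 is accepting.

Yes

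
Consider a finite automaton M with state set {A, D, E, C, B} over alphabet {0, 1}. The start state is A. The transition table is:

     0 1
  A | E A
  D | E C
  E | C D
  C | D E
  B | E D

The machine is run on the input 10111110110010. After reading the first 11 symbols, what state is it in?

C

A → A → E → D → C → E → D → C → D → C → E → C
After 11 symbols: C.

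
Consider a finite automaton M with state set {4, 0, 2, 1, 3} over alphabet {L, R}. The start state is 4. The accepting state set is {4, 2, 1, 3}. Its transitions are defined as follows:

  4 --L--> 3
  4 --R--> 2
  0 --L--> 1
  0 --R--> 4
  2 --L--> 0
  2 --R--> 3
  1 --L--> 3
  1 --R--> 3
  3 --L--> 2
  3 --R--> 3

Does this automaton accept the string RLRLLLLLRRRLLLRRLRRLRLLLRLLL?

start at 4
read 'R': 4 → 2
read 'L': 2 → 0
read 'R': 0 → 4
read 'L': 4 → 3
read 'L': 3 → 2
read 'L': 2 → 0
read 'L': 0 → 1
read 'L': 1 → 3
read 'R': 3 → 3
read 'R': 3 → 3
read 'R': 3 → 3
read 'L': 3 → 2
read 'L': 2 → 0
read 'L': 0 → 1
read 'R': 1 → 3
read 'R': 3 → 3
read 'L': 3 → 2
read 'R': 2 → 3
read 'R': 3 → 3
read 'L': 3 → 2
read 'R': 2 → 3
read 'L': 3 → 2
read 'L': 2 → 0
read 'L': 0 → 1
read 'R': 1 → 3
read 'L': 3 → 2
read 'L': 2 → 0
read 'L': 0 → 1
End state 1 is accepting.

Yes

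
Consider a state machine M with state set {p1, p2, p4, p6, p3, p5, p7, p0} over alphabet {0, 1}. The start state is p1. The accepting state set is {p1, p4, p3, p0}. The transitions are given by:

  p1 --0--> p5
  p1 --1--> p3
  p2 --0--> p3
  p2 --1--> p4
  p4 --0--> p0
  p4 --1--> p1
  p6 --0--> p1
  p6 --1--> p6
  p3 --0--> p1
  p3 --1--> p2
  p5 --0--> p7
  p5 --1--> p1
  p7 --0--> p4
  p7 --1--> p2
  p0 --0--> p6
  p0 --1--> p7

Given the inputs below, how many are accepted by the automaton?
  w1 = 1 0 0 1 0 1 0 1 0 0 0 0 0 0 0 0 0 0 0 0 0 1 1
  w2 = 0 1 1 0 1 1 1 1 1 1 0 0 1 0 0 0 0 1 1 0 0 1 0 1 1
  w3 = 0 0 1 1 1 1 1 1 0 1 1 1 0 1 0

w1:
  start at p1
  read '1': p1 → p3
  read '0': p3 → p1
  read '0': p1 → p5
  read '1': p5 → p1
  read '0': p1 → p5
  read '1': p5 → p1
  read '0': p1 → p5
  read '1': p5 → p1
  read '0': p1 → p5
  read '0': p5 → p7
  read '0': p7 → p4
  read '0': p4 → p0
  read '0': p0 → p6
  read '0': p6 → p1
  read '0': p1 → p5
  read '0': p5 → p7
  read '0': p7 → p4
  read '0': p4 → p0
  read '0': p0 → p6
  read '0': p6 → p1
  read '0': p1 → p5
  read '1': p5 → p1
  read '1': p1 → p3
  end p3, accepted
w2:
  start at p1
  read '0': p1 → p5
  read '1': p5 → p1
  read '1': p1 → p3
  read '0': p3 → p1
  read '1': p1 → p3
  read '1': p3 → p2
  read '1': p2 → p4
  read '1': p4 → p1
  read '1': p1 → p3
  read '1': p3 → p2
  read '0': p2 → p3
  read '0': p3 → p1
  read '1': p1 → p3
  read '0': p3 → p1
  read '0': p1 → p5
  read '0': p5 → p7
  read '0': p7 → p4
  read '1': p4 → p1
  read '1': p1 → p3
  read '0': p3 → p1
  read '0': p1 → p5
  read '1': p5 → p1
  read '0': p1 → p5
  read '1': p5 → p1
  read '1': p1 → p3
  end p3, accepted
w3:
  start at p1
  read '0': p1 → p5
  read '0': p5 → p7
  read '1': p7 → p2
  read '1': p2 → p4
  read '1': p4 → p1
  read '1': p1 → p3
  read '1': p3 → p2
  read '1': p2 → p4
  read '0': p4 → p0
  read '1': p0 → p7
  read '1': p7 → p2
  read '1': p2 → p4
  read '0': p4 → p0
  read '1': p0 → p7
  read '0': p7 → p4
  end p4, accepted

3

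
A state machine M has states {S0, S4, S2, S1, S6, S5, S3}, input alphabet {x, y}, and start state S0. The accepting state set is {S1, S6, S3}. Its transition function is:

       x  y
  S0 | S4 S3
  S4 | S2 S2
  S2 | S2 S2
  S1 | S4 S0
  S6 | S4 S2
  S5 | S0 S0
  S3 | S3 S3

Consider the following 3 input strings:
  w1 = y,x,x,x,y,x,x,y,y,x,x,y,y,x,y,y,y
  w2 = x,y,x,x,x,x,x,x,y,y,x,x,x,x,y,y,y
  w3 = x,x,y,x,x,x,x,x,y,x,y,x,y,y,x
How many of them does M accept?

w1: Trace: S0 -y-> S3 -x-> S3 -x-> S3 -x-> S3 -y-> S3 -x-> S3 -x-> S3 -y-> S3 -y-> S3 -x-> S3 -x-> S3 -y-> S3 -y-> S3 -x-> S3 -y-> S3 -y-> S3 -y-> S3  → end S3, accepted
w2: Trace: S0 -x-> S4 -y-> S2 -x-> S2 -x-> S2 -x-> S2 -x-> S2 -x-> S2 -x-> S2 -y-> S2 -y-> S2 -x-> S2 -x-> S2 -x-> S2 -x-> S2 -y-> S2 -y-> S2 -y-> S2  → end S2, rejected
w3: Trace: S0 -x-> S4 -x-> S2 -y-> S2 -x-> S2 -x-> S2 -x-> S2 -x-> S2 -x-> S2 -y-> S2 -x-> S2 -y-> S2 -x-> S2 -y-> S2 -y-> S2 -x-> S2  → end S2, rejected

1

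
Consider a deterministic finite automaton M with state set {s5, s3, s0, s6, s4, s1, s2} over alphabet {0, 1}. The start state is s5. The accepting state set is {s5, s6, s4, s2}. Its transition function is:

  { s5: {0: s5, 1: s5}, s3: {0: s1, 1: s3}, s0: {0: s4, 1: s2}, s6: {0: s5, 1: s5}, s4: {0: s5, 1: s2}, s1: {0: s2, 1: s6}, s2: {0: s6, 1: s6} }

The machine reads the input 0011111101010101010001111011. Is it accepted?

Yes

s5 → s5 → s5 → s5 → s5 → s5 → s5 → s5 → s5 → s5 → s5 → s5 → s5 → s5 → s5 → s5 → s5 → s5 → s5 → s5 → s5 → s5 → s5 → s5 → s5 → s5 → s5 → s5 → s5
End state s5 is accepting.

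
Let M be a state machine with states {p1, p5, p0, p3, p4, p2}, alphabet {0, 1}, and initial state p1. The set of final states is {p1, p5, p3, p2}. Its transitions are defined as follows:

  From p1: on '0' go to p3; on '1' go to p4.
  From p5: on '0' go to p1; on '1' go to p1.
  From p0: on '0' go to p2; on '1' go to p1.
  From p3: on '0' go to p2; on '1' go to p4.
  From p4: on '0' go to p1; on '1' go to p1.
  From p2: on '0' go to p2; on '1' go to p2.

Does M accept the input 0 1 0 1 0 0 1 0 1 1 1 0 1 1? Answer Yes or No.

Yes

p1 → p3 → p4 → p1 → p4 → p1 → p3 → p4 → p1 → p4 → p1 → p4 → p1 → p4 → p1
End state p1 is accepting.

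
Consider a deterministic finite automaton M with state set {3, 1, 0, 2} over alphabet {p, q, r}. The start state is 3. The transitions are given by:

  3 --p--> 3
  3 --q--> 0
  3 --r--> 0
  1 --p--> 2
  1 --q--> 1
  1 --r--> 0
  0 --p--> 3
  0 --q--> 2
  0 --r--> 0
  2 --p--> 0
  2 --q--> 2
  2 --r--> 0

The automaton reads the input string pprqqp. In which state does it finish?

start at 3
read 'p': 3 → 3
read 'p': 3 → 3
read 'r': 3 → 0
read 'q': 0 → 2
read 'q': 2 → 2
read 'p': 2 → 0

0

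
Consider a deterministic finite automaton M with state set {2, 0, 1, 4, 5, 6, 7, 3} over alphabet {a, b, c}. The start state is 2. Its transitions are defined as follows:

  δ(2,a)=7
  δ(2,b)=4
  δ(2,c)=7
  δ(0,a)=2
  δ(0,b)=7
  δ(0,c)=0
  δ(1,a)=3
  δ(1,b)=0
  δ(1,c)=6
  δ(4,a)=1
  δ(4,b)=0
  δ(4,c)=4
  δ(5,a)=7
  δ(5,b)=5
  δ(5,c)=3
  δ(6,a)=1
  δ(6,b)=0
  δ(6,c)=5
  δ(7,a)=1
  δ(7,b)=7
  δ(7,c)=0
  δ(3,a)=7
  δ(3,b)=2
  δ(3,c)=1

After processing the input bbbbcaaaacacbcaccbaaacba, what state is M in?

1

Trace: 2 -b-> 4 -b-> 0 -b-> 7 -b-> 7 -c-> 0 -a-> 2 -a-> 7 -a-> 1 -a-> 3 -c-> 1 -a-> 3 -c-> 1 -b-> 0 -c-> 0 -a-> 2 -c-> 7 -c-> 0 -b-> 7 -a-> 1 -a-> 3 -a-> 7 -c-> 0 -b-> 7 -a-> 1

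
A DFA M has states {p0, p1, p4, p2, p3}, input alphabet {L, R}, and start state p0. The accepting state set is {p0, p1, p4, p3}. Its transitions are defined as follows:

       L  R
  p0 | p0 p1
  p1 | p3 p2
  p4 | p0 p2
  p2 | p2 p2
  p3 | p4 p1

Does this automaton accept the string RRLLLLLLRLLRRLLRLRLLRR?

No

Trace: p0 -R-> p1 -R-> p2 -L-> p2 -L-> p2 -L-> p2 -L-> p2 -L-> p2 -L-> p2 -R-> p2 -L-> p2 -L-> p2 -R-> p2 -R-> p2 -L-> p2 -L-> p2 -R-> p2 -L-> p2 -R-> p2 -L-> p2 -L-> p2 -R-> p2 -R-> p2
End state p2 is not accepting.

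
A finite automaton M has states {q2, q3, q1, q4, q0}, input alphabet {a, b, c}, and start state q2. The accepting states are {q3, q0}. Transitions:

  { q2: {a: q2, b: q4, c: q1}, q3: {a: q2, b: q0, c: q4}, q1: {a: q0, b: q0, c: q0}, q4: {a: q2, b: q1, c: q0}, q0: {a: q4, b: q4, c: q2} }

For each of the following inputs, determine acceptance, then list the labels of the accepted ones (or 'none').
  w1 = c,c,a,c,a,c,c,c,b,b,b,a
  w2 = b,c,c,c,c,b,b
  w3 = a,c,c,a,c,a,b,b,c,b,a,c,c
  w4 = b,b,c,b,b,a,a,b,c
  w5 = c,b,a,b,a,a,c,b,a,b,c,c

w1, w3, w4

w1: Trace: q2 -c-> q1 -c-> q0 -a-> q4 -c-> q0 -a-> q4 -c-> q0 -c-> q2 -c-> q1 -b-> q0 -b-> q4 -b-> q1 -a-> q0  → end q0, accepted
w2: Trace: q2 -b-> q4 -c-> q0 -c-> q2 -c-> q1 -c-> q0 -b-> q4 -b-> q1  → end q1, rejected
w3: Trace: q2 -a-> q2 -c-> q1 -c-> q0 -a-> q4 -c-> q0 -a-> q4 -b-> q1 -b-> q0 -c-> q2 -b-> q4 -a-> q2 -c-> q1 -c-> q0  → end q0, accepted
w4: Trace: q2 -b-> q4 -b-> q1 -c-> q0 -b-> q4 -b-> q1 -a-> q0 -a-> q4 -b-> q1 -c-> q0  → end q0, accepted
w5: Trace: q2 -c-> q1 -b-> q0 -a-> q4 -b-> q1 -a-> q0 -a-> q4 -c-> q0 -b-> q4 -a-> q2 -b-> q4 -c-> q0 -c-> q2  → end q2, rejected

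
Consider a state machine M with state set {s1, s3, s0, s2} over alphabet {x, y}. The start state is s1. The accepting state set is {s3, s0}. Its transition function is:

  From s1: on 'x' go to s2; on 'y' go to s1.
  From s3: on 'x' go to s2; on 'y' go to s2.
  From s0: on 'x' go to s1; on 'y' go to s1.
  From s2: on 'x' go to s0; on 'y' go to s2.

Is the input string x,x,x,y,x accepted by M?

No

Trace: s1 -x-> s2 -x-> s0 -x-> s1 -y-> s1 -x-> s2
End state s2 is not accepting.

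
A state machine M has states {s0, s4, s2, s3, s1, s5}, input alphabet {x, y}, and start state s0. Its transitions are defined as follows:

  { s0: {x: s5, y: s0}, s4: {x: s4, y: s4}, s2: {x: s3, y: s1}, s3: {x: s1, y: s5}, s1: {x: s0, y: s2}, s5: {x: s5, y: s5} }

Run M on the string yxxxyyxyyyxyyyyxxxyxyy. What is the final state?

s5

Trace: s0 -y-> s0 -x-> s5 -x-> s5 -x-> s5 -y-> s5 -y-> s5 -x-> s5 -y-> s5 -y-> s5 -y-> s5 -x-> s5 -y-> s5 -y-> s5 -y-> s5 -y-> s5 -x-> s5 -x-> s5 -x-> s5 -y-> s5 -x-> s5 -y-> s5 -y-> s5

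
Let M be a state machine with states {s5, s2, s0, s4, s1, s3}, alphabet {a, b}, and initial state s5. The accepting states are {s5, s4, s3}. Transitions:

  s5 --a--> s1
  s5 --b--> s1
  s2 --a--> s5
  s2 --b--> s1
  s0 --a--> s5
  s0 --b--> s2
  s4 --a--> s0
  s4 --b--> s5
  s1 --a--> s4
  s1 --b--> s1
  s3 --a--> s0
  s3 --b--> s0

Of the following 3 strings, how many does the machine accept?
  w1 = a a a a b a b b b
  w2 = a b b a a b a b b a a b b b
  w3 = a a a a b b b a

w1:
  start at s5
  read 'a': s5 → s1
  read 'a': s1 → s4
  read 'a': s4 → s0
  read 'a': s0 → s5
  read 'b': s5 → s1
  read 'a': s1 → s4
  read 'b': s4 → s5
  read 'b': s5 → s1
  read 'b': s1 → s1
  end s1, rejected
w2:
  start at s5
  read 'a': s5 → s1
  read 'b': s1 → s1
  read 'b': s1 → s1
  read 'a': s1 → s4
  read 'a': s4 → s0
  read 'b': s0 → s2
  read 'a': s2 → s5
  read 'b': s5 → s1
  read 'b': s1 → s1
  read 'a': s1 → s4
  read 'a': s4 → s0
  read 'b': s0 → s2
  read 'b': s2 → s1
  read 'b': s1 → s1
  end s1, rejected
w3:
  start at s5
  read 'a': s5 → s1
  read 'a': s1 → s4
  read 'a': s4 → s0
  read 'a': s0 → s5
  read 'b': s5 → s1
  read 'b': s1 → s1
  read 'b': s1 → s1
  read 'a': s1 → s4
  end s4, accepted

1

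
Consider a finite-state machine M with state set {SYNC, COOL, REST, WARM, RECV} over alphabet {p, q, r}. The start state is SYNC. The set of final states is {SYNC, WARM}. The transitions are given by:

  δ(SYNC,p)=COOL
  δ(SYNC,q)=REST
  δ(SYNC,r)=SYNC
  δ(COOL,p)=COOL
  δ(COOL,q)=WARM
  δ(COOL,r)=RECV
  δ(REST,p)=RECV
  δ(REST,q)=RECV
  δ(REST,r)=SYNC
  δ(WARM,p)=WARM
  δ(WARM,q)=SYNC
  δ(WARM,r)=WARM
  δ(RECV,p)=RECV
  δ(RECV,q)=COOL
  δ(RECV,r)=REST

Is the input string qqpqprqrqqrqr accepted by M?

Trace: SYNC -q-> REST -q-> RECV -p-> RECV -q-> COOL -p-> COOL -r-> RECV -q-> COOL -r-> RECV -q-> COOL -q-> WARM -r-> WARM -q-> SYNC -r-> SYNC
End state SYNC is accepting.

Yes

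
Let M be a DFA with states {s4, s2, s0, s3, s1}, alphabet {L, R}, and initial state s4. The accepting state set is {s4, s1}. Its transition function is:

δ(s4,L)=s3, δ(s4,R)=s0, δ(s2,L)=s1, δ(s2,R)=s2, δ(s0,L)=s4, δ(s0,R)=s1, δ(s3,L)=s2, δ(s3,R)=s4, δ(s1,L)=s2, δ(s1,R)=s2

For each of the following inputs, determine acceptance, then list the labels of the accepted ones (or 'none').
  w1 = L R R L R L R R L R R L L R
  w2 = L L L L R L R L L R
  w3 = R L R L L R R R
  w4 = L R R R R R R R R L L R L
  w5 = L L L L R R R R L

w3, w4, w5

w1: Trace: s4 -L-> s3 -R-> s4 -R-> s0 -L-> s4 -R-> s0 -L-> s4 -R-> s0 -R-> s1 -L-> s2 -R-> s2 -R-> s2 -L-> s1 -L-> s2 -R-> s2  → end s2, rejected
w2: Trace: s4 -L-> s3 -L-> s2 -L-> s1 -L-> s2 -R-> s2 -L-> s1 -R-> s2 -L-> s1 -L-> s2 -R-> s2  → end s2, rejected
w3: Trace: s4 -R-> s0 -L-> s4 -R-> s0 -L-> s4 -L-> s3 -R-> s4 -R-> s0 -R-> s1  → end s1, accepted
w4: Trace: s4 -L-> s3 -R-> s4 -R-> s0 -R-> s1 -R-> s2 -R-> s2 -R-> s2 -R-> s2 -R-> s2 -L-> s1 -L-> s2 -R-> s2 -L-> s1  → end s1, accepted
w5: Trace: s4 -L-> s3 -L-> s2 -L-> s1 -L-> s2 -R-> s2 -R-> s2 -R-> s2 -R-> s2 -L-> s1  → end s1, accepted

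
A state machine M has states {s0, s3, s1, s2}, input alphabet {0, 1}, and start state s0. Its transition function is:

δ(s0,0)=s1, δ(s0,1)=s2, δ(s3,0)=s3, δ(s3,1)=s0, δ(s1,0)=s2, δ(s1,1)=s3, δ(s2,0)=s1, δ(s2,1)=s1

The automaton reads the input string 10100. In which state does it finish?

s3

start at s0
read '1': s0 → s2
read '0': s2 → s1
read '1': s1 → s3
read '0': s3 → s3
read '0': s3 → s3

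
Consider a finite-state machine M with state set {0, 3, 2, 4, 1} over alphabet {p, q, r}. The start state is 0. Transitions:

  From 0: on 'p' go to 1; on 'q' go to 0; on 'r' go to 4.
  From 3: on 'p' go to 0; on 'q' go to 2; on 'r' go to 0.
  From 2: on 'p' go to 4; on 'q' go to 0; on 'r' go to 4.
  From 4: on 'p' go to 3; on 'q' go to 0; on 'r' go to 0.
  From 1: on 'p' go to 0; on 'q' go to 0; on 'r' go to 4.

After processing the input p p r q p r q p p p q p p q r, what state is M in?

Trace: 0 -p-> 1 -p-> 0 -r-> 4 -q-> 0 -p-> 1 -r-> 4 -q-> 0 -p-> 1 -p-> 0 -p-> 1 -q-> 0 -p-> 1 -p-> 0 -q-> 0 -r-> 4

4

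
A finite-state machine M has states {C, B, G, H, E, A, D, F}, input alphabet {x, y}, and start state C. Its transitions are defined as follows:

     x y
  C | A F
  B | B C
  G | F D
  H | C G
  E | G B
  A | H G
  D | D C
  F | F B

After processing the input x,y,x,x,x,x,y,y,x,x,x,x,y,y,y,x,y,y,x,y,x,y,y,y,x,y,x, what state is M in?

F

Trace: C -x-> A -y-> G -x-> F -x-> F -x-> F -x-> F -y-> B -y-> C -x-> A -x-> H -x-> C -x-> A -y-> G -y-> D -y-> C -x-> A -y-> G -y-> D -x-> D -y-> C -x-> A -y-> G -y-> D -y-> C -x-> A -y-> G -x-> F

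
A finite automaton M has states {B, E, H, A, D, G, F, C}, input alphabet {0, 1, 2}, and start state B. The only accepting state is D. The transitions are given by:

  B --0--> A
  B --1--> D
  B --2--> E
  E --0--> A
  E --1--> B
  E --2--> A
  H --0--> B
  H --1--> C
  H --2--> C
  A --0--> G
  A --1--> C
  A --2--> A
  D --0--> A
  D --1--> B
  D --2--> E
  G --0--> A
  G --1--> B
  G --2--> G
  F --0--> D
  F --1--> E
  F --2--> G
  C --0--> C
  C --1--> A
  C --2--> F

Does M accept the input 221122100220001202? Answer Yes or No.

No

B → E → A → C → A → A → A → C → C → C → F → G → A → G → A → C → F → D → E
End state E is not accepting.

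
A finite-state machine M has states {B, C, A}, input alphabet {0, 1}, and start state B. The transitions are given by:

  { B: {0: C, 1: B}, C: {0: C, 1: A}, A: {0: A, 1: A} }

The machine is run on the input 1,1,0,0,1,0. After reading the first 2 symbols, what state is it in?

B

Trace: B -1-> B -1-> B
After 2 symbols: B.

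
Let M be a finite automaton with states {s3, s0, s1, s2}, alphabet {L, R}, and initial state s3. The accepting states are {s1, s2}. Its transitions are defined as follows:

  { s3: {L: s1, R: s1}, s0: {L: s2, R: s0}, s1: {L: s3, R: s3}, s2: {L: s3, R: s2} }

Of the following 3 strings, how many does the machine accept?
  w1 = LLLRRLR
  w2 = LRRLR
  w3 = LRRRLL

w1: Trace: s3 -L-> s1 -L-> s3 -L-> s1 -R-> s3 -R-> s1 -L-> s3 -R-> s1  → end s1, accepted
w2: Trace: s3 -L-> s1 -R-> s3 -R-> s1 -L-> s3 -R-> s1  → end s1, accepted
w3: Trace: s3 -L-> s1 -R-> s3 -R-> s1 -R-> s3 -L-> s1 -L-> s3  → end s3, rejected

2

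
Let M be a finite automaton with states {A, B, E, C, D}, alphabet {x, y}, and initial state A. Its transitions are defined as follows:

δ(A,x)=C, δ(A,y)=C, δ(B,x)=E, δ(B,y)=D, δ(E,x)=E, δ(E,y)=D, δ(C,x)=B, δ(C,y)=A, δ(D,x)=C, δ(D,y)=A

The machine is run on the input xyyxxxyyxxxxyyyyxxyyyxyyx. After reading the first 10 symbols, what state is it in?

B

A → C → A → C → B → E → E → D → A → C → B
After 10 symbols: B.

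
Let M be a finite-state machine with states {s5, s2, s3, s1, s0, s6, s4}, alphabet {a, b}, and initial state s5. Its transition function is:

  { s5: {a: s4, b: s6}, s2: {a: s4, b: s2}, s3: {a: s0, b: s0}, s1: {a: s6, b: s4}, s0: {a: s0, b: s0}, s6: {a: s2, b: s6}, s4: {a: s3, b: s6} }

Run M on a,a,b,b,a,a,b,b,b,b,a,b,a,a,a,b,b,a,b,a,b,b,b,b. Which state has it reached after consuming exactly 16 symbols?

s0

Trace: s5 -a-> s4 -a-> s3 -b-> s0 -b-> s0 -a-> s0 -a-> s0 -b-> s0 -b-> s0 -b-> s0 -b-> s0 -a-> s0 -b-> s0 -a-> s0 -a-> s0 -a-> s0 -b-> s0
After 16 symbols: s0.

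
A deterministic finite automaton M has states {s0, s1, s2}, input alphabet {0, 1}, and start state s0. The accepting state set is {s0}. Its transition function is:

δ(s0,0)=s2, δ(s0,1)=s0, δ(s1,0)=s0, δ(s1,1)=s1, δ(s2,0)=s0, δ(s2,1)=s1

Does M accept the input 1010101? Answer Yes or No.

No

s0 → s0 → s2 → s1 → s0 → s0 → s2 → s1
End state s1 is not accepting.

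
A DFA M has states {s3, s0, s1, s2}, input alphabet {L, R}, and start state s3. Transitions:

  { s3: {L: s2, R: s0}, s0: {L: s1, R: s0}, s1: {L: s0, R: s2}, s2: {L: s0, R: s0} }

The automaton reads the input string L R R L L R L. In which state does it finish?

s1

start at s3
read 'L': s3 → s2
read 'R': s2 → s0
read 'R': s0 → s0
read 'L': s0 → s1
read 'L': s1 → s0
read 'R': s0 → s0
read 'L': s0 → s1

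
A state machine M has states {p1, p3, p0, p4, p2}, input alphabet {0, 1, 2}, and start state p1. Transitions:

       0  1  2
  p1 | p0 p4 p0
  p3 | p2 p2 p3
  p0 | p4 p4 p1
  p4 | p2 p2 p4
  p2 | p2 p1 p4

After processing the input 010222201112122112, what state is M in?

p0

p1 → p0 → p4 → p2 → p4 → p4 → p4 → p4 → p2 → p1 → p4 → p2 → p4 → p2 → p4 → p4 → p2 → p1 → p0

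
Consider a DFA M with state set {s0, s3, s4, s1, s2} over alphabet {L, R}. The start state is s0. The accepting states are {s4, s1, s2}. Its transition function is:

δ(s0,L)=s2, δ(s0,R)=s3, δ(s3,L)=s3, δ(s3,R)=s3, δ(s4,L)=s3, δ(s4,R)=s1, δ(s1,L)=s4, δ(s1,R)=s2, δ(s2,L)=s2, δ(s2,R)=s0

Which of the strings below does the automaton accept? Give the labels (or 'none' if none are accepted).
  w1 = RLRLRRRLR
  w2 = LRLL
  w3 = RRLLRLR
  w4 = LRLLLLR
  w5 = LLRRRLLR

w2

w1:
  start at s0
  read 'R': s0 → s3
  read 'L': s3 → s3
  read 'R': s3 → s3
  read 'L': s3 → s3
  read 'R': s3 → s3
  read 'R': s3 → s3
  read 'R': s3 → s3
  read 'L': s3 → s3
  read 'R': s3 → s3
  end s3, rejected
w2:
  start at s0
  read 'L': s0 → s2
  read 'R': s2 → s0
  read 'L': s0 → s2
  read 'L': s2 → s2
  end s2, accepted
w3:
  start at s0
  read 'R': s0 → s3
  read 'R': s3 → s3
  read 'L': s3 → s3
  read 'L': s3 → s3
  read 'R': s3 → s3
  read 'L': s3 → s3
  read 'R': s3 → s3
  end s3, rejected
w4:
  start at s0
  read 'L': s0 → s2
  read 'R': s2 → s0
  read 'L': s0 → s2
  read 'L': s2 → s2
  read 'L': s2 → s2
  read 'L': s2 → s2
  read 'R': s2 → s0
  end s0, rejected
w5:
  start at s0
  read 'L': s0 → s2
  read 'L': s2 → s2
  read 'R': s2 → s0
  read 'R': s0 → s3
  read 'R': s3 → s3
  read 'L': s3 → s3
  read 'L': s3 → s3
  read 'R': s3 → s3
  end s3, rejected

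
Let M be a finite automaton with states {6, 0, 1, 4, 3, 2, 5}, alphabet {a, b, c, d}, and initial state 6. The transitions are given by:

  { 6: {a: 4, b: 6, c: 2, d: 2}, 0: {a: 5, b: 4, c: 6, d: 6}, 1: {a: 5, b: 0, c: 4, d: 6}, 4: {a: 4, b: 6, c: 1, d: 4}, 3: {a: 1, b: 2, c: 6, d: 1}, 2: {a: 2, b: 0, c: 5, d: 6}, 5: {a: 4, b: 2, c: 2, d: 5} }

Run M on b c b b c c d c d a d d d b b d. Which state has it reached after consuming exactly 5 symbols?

Trace: 6 -b-> 6 -c-> 2 -b-> 0 -b-> 4 -c-> 1
After 5 symbols: 1.

1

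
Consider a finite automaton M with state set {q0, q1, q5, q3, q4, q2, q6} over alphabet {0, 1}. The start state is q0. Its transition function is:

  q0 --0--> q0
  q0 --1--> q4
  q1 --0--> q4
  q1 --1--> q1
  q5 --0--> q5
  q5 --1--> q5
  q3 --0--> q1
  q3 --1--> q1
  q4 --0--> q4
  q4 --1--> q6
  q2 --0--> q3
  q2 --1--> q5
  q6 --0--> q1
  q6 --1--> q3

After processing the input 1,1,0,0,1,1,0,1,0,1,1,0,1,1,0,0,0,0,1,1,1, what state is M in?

q1

Trace: q0 -1-> q4 -1-> q6 -0-> q1 -0-> q4 -1-> q6 -1-> q3 -0-> q1 -1-> q1 -0-> q4 -1-> q6 -1-> q3 -0-> q1 -1-> q1 -1-> q1 -0-> q4 -0-> q4 -0-> q4 -0-> q4 -1-> q6 -1-> q3 -1-> q1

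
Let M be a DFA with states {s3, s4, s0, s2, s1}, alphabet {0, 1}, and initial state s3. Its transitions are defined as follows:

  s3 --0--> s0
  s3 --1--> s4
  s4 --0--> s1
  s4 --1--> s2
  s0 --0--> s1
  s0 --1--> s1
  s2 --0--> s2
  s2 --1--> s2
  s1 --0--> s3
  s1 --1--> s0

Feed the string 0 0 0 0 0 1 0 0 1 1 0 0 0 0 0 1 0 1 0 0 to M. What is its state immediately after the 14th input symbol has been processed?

s3 → s0 → s1 → s3 → s0 → s1 → s0 → s1 → s3 → s4 → s2 → s2 → s2 → s2 → s2
After 14 symbols: s2.

s2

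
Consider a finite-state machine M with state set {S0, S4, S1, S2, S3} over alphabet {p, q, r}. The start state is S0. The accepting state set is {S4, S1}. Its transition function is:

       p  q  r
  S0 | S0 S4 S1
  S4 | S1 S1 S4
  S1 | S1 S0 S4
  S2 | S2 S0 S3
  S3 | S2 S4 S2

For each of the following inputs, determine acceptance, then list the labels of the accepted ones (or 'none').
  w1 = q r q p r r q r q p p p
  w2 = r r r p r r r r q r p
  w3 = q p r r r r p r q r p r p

w1, w2, w3

w1: S0 → S4 → S4 → S1 → S1 → S4 → S4 → S1 → S4 → S1 → S1 → S1 → S1  → end S1, accepted
w2: S0 → S1 → S4 → S4 → S1 → S4 → S4 → S4 → S4 → S1 → S4 → S1  → end S1, accepted
w3: S0 → S4 → S1 → S4 → S4 → S4 → S4 → S1 → S4 → S1 → S4 → S1 → S4 → S1  → end S1, accepted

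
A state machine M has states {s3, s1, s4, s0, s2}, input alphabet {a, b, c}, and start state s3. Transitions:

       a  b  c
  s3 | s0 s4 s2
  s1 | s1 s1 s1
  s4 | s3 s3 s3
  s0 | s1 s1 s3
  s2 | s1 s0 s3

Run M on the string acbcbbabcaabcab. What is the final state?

s1

s3 → s0 → s3 → s4 → s3 → s4 → s3 → s0 → s1 → s1 → s1 → s1 → s1 → s1 → s1 → s1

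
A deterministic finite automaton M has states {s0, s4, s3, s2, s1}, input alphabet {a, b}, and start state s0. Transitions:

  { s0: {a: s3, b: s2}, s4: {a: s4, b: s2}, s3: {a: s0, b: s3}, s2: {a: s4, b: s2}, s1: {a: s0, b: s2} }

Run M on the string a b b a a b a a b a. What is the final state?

s0 → s3 → s3 → s3 → s0 → s3 → s3 → s0 → s3 → s3 → s0

s0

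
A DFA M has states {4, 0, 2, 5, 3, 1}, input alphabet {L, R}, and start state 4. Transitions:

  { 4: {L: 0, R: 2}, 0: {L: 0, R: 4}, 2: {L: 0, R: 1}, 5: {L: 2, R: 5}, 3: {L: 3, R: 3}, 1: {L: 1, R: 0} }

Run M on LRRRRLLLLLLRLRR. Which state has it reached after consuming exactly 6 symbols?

0

4 → 0 → 4 → 2 → 1 → 0 → 0
After 6 symbols: 0.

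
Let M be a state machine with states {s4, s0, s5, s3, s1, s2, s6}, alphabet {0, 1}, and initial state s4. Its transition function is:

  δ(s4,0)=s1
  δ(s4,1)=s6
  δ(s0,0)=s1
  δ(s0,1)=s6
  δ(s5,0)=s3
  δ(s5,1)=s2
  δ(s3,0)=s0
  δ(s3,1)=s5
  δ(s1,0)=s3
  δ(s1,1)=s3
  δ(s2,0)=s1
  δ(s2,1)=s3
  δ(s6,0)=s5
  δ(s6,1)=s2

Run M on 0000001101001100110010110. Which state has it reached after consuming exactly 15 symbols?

s4 → s1 → s3 → s0 → s1 → s3 → s0 → s6 → s2 → s1 → s3 → s0 → s1 → s3 → s5 → s3
After 15 symbols: s3.

s3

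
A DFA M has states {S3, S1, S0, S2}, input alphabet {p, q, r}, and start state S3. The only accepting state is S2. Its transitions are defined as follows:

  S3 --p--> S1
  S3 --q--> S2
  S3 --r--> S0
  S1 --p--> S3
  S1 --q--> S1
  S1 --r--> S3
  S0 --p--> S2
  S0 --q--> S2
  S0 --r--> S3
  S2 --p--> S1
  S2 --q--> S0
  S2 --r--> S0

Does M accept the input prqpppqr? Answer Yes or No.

Trace: S3 -p-> S1 -r-> S3 -q-> S2 -p-> S1 -p-> S3 -p-> S1 -q-> S1 -r-> S3
End state S3 is not accepting.

No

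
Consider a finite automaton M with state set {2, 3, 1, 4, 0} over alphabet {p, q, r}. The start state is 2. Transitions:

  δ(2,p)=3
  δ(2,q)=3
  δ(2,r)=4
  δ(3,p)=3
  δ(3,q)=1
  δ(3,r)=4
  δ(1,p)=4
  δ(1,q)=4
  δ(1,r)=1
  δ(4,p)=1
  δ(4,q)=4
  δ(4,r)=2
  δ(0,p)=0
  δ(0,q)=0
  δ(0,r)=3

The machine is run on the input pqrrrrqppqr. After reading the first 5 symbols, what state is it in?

Trace: 2 -p-> 3 -q-> 1 -r-> 1 -r-> 1 -r-> 1
After 5 symbols: 1.

1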